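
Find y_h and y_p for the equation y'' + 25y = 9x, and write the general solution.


Homogeneous: r² + 25 = 0 ⇒ r = ±5i, y_h = C₁cos(5x) + C₂sin(5x).
Polynomial forcing; try y_p = Ax + B. Then y_p'' + 25 y_p = 25(Ax + B) = 9x, so B = 0 and A = 9/25.
General solution: y = C₁cos(5x) + C₂sin(5x) + (9/25)x.


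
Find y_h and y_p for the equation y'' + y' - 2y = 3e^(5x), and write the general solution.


Characteristic roots of r² + r - 2 = 0 are 1, -2.
y_h = C₁e^(x) + C₂e^(-2x).
Forcing exponent 5 is not a characteristic root; try y_p = Ae^(5x).
Substitute: A·(25 + (1)·5 + (-2)) = A·28 = 3, so A = 3/28.
General solution: y = C₁e^(x) + C₂e^(-2x) + (3/28)e^(5x).


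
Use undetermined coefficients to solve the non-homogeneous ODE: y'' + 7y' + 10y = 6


Characteristic roots of r² + 7r + 10 = 0 are -5, -2.
y_h = C₁e^(-5x) + C₂e^(-2x).
Constant forcing; try y_p = A. Then 10A = 6 ⇒ A = 3/5.
General solution: y = C₁e^(-5x) + C₂e^(-2x) + 3/5.


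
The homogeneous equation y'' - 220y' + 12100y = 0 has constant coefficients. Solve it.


Characteristic equation: r² - 220r + 12100 = 0, i.e. (r - 110)² = 0.
Repeated root r = 110; include an x factor for the second linearly independent solution.
General solution: y = (C₁ + C₂x)e^(110x).


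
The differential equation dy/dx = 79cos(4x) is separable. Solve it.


g(y) = 1, so integrate directly: y = ∫ 79cos(4x) dx = (79/4)sin(4x) + C.


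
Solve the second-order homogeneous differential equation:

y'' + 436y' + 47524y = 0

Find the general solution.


Characteristic equation: r² + 436r + 47524 = 0, i.e. (r + 218)² = 0.
Repeated root r = -218; include an x factor for the second linearly independent solution.
General solution: y = (C₁ + C₂x)e^(-218x).


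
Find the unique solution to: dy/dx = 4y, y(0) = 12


General solution of y' = 4y is y = Ce^(4x).
Apply y(0) = 12: C = 12.
Particular solution: y = 12e^(4x).


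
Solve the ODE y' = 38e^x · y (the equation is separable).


Separate variables: dy/y = 38e^x dx.
Integrate: ln|y| = 38e^x + C₀.
Exponentiate: y = Ce^(38e^x).


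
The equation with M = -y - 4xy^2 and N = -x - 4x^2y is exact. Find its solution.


Check exactness: ∂M/∂y = -1 - 8xy and ∂N/∂x = -1 - 8xy; equal, so the equation is exact.
Integrate M with respect to x (treating y as constant): ∫M dx = -xy - 2x^2y^2 + h(y).
Differentiate w.r.t. y and set equal to N: all terms match, so h'(y) = 0 and h is a constant absorbed into C.
General solution: -xy - 2x^2y^2 = C.


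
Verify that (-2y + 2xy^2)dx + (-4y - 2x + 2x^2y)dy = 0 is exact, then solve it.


Check exactness: ∂M/∂y = -2 + 4xy and ∂N/∂x = -2 + 4xy; equal, so the equation is exact.
Integrate M with respect to x (treating y as constant): ∫M dx = -2xy + x^2y^2 + h(y).
Differentiate w.r.t. y and set equal to N: the x-dependent terms already match, leaving h'(y) = -4y. Integrate: h(y) = -2y^2.
So F(x,y) = -2y^2 - 2xy + x^2y^2.
General solution: -2y^2 - 2xy + x^2y^2 = C.


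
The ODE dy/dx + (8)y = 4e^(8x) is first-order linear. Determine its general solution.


P(x) = 8 ⇒ μ = e^(8x).
(μ y)' = 4e^(16x) ⇒ μ y = (4/16)e^(16x) + C.
Divide by μ: y = (1/4)e^(8x) + Ce^(-8x).


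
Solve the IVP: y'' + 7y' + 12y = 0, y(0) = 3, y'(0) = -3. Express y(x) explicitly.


Characteristic roots of r² + 7r + 12 = 0 are -4, -3.
General solution y = c₁ e^(-4x) + c₂ e^(-3x).
Apply y(0) = 3: c₁ + c₂ = 3. Apply y'(0) = -3: -4 c₁ - 3 c₂ = -3.
Solve: c₁ = -6, c₂ = 9.
Particular solution: y = -6e^(-4x) + 9e^(-3x).


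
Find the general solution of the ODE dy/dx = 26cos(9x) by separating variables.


g(y) = 1, so integrate directly: y = ∫ 26cos(9x) dx = (26/9)sin(9x) + C.


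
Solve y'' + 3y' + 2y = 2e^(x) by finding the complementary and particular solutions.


Characteristic roots of r² + 3r + 2 = 0 are -1, -2.
y_h = C₁e^(-x) + C₂e^(-2x).
Forcing exponent 1 is not a characteristic root; try y_p = Ae^(x).
Substitute: A·(1 + (3)·1 + (2)) = A·6 = 2, so A = 1/3.
General solution: y = C₁e^(-x) + C₂e^(-2x) + (1/3)e^(x).


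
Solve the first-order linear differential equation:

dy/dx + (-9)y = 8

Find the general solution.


P(x) = -9 ⇒ μ = e^(-9x).
(μ y)' = 8e^(-9x) ⇒ μ y = -(8/9)e^(-9x) + C.
Divide by μ: y = -8/9 + Ce^(9x).


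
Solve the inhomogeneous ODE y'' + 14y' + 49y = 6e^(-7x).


Characteristic polynomial (r + 7)² = 0; repeated root r = -7.
y_h = (C₁ + C₂x)e^(-7x). Forcing matches the repeated root (resonance), so try y_p = Ax² e^(-7x).
Substitute and solve for A: 2A = 6, so A = 3.
General solution: y = (C₁ + C₂x + 3x²)e^(-7x).


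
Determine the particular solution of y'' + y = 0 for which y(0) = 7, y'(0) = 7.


Characteristic roots of r² + 1 = 0 are ±1i, so y = C₁cos(x) + C₂sin(x).
Apply y(0) = 7: C₁ = 7. Differentiate and apply y'(0) = 7: 1·C₂ = 7, so C₂ = 7.
Particular solution: y = 7cos(x) + 7sin(x).


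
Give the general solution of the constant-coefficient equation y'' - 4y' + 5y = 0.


Characteristic equation: r² - 4r + 5 = 0.
Discriminant is negative; roots r = 2 ± 1i (complex conjugate pair).
General solution uses e^(α x)(C₁ cos(β x) + C₂ sin(β x)): y = e^(2x)(C₁cos(x) + C₂sin(x)).


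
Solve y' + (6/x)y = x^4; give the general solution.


P(x) = 6/x ⇒ μ = x^6.
(x^6 y)' = x^10 ⇒ x^6 y = x^11/(11) + C.
Solve for y: y = (1/11)x^5 + C/x^6.


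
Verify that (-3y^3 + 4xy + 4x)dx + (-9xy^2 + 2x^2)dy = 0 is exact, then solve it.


Check exactness: ∂M/∂y = -9y^2 + 4x and ∂N/∂x = -9y^2 + 4x; equal, so the equation is exact.
Integrate M with respect to x (treating y as constant): ∫M dx = -3xy^3 + 2x^2y + 2x^2 + h(y).
Differentiate w.r.t. y and set equal to N: all terms match, so h'(y) = 0 and h is a constant absorbed into C.
General solution: -3xy^3 + 2x^2y + 2x^2 = C.


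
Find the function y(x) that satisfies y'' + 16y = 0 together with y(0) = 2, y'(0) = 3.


Characteristic roots of r² + 16 = 0 are ±4i, so y = C₁cos(4x) + C₂sin(4x).
Apply y(0) = 2: C₁ = 2. Differentiate and apply y'(0) = 3: 4·C₂ = 3, so C₂ = 3/4.
Particular solution: y = 2cos(4x) + (3/4)sin(4x).


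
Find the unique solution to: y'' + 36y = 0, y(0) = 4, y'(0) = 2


Characteristic roots of r² + 36 = 0 are ±6i, so y = C₁cos(6x) + C₂sin(6x).
Apply y(0) = 4: C₁ = 4. Differentiate and apply y'(0) = 2: 6·C₂ = 2, so C₂ = 1/3.
Particular solution: y = 4cos(6x) + (1/3)sin(6x).


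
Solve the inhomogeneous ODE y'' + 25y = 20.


Homogeneous part: r² + 25 = 0 ⇒ r = ±5i, so y_h = C₁cos(5x) + C₂sin(5x).
Try constant y_p = A; plug in: 25A = 20 ⇒ A = 4/5.
General solution: y = C₁cos(5x) + C₂sin(5x) + 4/5.


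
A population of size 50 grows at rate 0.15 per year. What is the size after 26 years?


The ODE dP/dt = 0.15P has solution P(t) = P(0)e^(0.15t).
Substitute P(0) = 50 and t = 26: P(26) = 50 e^(3.90) ≈ 2470.


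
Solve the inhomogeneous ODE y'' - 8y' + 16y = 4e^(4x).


Characteristic polynomial (r - 4)² = 0; repeated root r = 4.
y_h = (C₁ + C₂x)e^(4x). Forcing matches the repeated root (resonance), so try y_p = Ax² e^(4x).
Substitute and solve for A: 2A = 4, so A = 2.
General solution: y = (C₁ + C₂x + 2x²)e^(4x).


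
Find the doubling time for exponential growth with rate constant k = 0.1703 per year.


Exponential growth: P(t) = P₀ e^(0.1703t). Set P(t)/P₀ = 2: e^(0.1703t) = 2.
Solve: t = ln(2)/0.1703 ≈ 4.07 years.


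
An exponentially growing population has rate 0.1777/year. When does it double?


Exponential growth: P(t) = P₀ e^(0.1777t). Set P(t)/P₀ = 2: e^(0.1777t) = 2.
Solve: t = ln(2)/0.1777 ≈ 3.90 years.


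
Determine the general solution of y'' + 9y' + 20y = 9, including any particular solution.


Characteristic roots of r² + 9r + 20 = 0 are -5, -4.
y_h = C₁e^(-5x) + C₂e^(-4x).
Constant forcing; try y_p = A. Then 20A = 9 ⇒ A = 9/20.
General solution: y = C₁e^(-5x) + C₂e^(-4x) + 9/20.


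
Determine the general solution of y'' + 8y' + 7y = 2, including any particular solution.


Characteristic roots of r² + 8r + 7 = 0 are -1, -7.
y_h = C₁e^(-x) + C₂e^(-7x).
Constant forcing; try y_p = A. Then 7A = 2 ⇒ A = 2/7.
General solution: y = C₁e^(-x) + C₂e^(-7x) + 2/7.


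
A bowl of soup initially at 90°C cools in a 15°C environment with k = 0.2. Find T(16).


Newton's law: dT/dt = -k(T - T_a) has solution T(t) = T_a + (T₀ - T_a)e^(-kt).
Plug in T_a = 15, T₀ = 90, k = 0.2, t = 16: T(16) = 15 + (75)e^(-3.20) ≈ 18.1°C.


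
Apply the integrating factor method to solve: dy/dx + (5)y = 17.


P(x) = 5, Q(x) = 17; integrating factor μ = e^(5x).
(μ y)' = 17e^(5x) ⇒ μ y = (17/5)e^(5x) + C.
Divide by μ: y = 17/5 + Ce^(-5x).


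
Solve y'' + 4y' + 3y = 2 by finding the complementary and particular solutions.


Characteristic roots of r² + 4r + 3 = 0 are -3, -1.
y_h = C₁e^(-3x) + C₂e^(-x).
Constant forcing; try y_p = A. Then 3A = 2 ⇒ A = 2/3.
General solution: y = C₁e^(-3x) + C₂e^(-x) + 2/3.


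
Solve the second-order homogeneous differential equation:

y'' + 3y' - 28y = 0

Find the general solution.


Characteristic equation: r² + 3r - 28 = 0.
Factor: (r + 7)(r - 4) = 0 ⇒ r = -7, 4 (distinct real).
General solution: y = C₁e^(-7x) + C₂e^(4x).


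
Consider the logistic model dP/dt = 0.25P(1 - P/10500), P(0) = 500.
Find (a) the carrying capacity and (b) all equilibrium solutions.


Logistic ODE dP/dt = 0.25P(1 - P/10500) has equilibria where dP/dt = 0, i.e. P = 0 or P = 10500.
The coefficient (1 - P/K) = 0 when P = K, identifying K = 10500 as the carrying capacity.
(a) K = 10500; (b) equilibria P = 0 and P = 10500.


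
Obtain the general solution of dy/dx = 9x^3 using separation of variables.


Integrate both sides with respect to x: y = ∫ 9x^3 dx = (9/4)x^4 + C.


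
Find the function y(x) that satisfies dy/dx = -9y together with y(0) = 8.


General solution of y' = -9y is y = Ce^(-9x).
Apply y(0) = 8: C = 8.
Particular solution: y = 8e^(-9x).


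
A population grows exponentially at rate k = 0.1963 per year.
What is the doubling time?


Exponential growth: P(t) = P₀ e^(0.1963t). Set P(t)/P₀ = 2: e^(0.1963t) = 2.
Solve: t = ln(2)/0.1963 ≈ 3.53 years.


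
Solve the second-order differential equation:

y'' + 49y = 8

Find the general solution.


Homogeneous part: r² + 49 = 0 ⇒ r = ±7i, so y_h = C₁cos(7x) + C₂sin(7x).
Try constant y_p = A; plug in: 49A = 8 ⇒ A = 8/49.
General solution: y = C₁cos(7x) + C₂sin(7x) + 8/49.


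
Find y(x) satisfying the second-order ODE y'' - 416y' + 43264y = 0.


Characteristic equation: r² - 416r + 43264 = 0, i.e. (r - 208)² = 0.
Repeated root r = 208; include an x factor for the second linearly independent solution.
General solution: y = (C₁ + C₂x)e^(208x).


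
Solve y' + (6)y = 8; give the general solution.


P(x) = 6, Q(x) = 8; integrating factor μ = e^(6x).
(μ y)' = 8e^(6x) ⇒ μ y = (4/3)e^(6x) + C.
Divide by μ: y = 4/3 + Ce^(-6x).


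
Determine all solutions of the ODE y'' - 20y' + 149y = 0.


Characteristic equation: r² - 20r + 149 = 0.
Discriminant is negative; roots r = 10 ± 7i (complex conjugate pair).
General solution uses e^(α x)(C₁ cos(β x) + C₂ sin(β x)): y = e^(10x)(C₁cos(7x) + C₂sin(7x)).


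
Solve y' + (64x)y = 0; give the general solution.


P(x) = 64x ⇒ μ = e^(32x²).
Q(x) = 0 so μ y is constant: y = Ce^(-32x²).


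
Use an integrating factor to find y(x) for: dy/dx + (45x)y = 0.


P(x) = 45x ⇒ μ = e^((45/2)x²).
Q(x) = 0 so μ y is constant: y = Ce^(-(45/2)x²).


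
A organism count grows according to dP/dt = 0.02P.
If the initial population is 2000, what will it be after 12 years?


The ODE dP/dt = 0.02P has solution P(t) = P(0)e^(0.02t).
Substitute P(0) = 2000 and t = 12: P(12) = 2000 e^(0.24) ≈ 2542.


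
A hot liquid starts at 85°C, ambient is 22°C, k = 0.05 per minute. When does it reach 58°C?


From T(t) = T_a + (T₀ - T_a)e^(-kt), set T(t) = 58:
(58 - 22) / (85 - 22) = e^(-0.05t), so t = -ln(0.571)/0.05 ≈ 11.2 minutes.


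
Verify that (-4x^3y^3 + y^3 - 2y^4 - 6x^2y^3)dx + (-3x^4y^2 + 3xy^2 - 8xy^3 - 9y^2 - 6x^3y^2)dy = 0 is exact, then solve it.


Check exactness: ∂M/∂y = -12x^3y^2 + 3y^2 - 8y^3 - 18x^2y^2 and ∂N/∂x = -12x^3y^2 + 3y^2 - 8y^3 - 18x^2y^2; equal, so the equation is exact.
Integrate M with respect to x (treating y as constant): ∫M dx = -x^4y^3 + xy^3 - 2xy^4 - 2x^3y^3 + h(y).
Differentiate w.r.t. y and set equal to N: the x-dependent terms already match, leaving h'(y) = -9y^2. Integrate: h(y) = -3y^3.
So F(x,y) = -x^4y^3 + xy^3 - 2xy^4 - 3y^3 - 2x^3y^3.
General solution: -x^4y^3 + xy^3 - 2xy^4 - 3y^3 - 2x^3y^3 = C.


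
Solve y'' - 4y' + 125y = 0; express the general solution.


Characteristic equation: r² - 4r + 125 = 0.
Discriminant is negative; roots r = 2 ± 11i (complex conjugate pair).
General solution uses e^(α x)(C₁ cos(β x) + C₂ sin(β x)): y = e^(2x)(C₁cos(11x) + C₂sin(11x)).


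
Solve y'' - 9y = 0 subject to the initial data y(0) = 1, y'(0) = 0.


Characteristic roots of r² - 9 = 0 are 3, -3.
General solution y = c₁ e^(3x) + c₂ e^(-3x).
Apply y(0) = 1: c₁ + c₂ = 1. Apply y'(0) = 0: 3 c₁ - 3 c₂ = 0.
Solve: c₁ = 1/2, c₂ = 1/2.
Particular solution: y = (1/2)e^(3x) + (1/2)e^(-3x).


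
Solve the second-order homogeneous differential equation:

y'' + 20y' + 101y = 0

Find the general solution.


Characteristic equation: r² + 20r + 101 = 0.
Discriminant is negative; roots r = -10 ± 1i (complex conjugate pair).
General solution uses e^(α x)(C₁ cos(β x) + C₂ sin(β x)): y = e^(-10x)(C₁cos(x) + C₂sin(x)).


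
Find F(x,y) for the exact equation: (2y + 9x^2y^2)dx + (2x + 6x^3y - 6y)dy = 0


Check exactness: ∂M/∂y = 2 + 18x^2y and ∂N/∂x = 2 + 18x^2y; equal, so the equation is exact.
Integrate M with respect to x (treating y as constant): ∫M dx = 2xy + 3x^3y^2 + h(y).
Differentiate w.r.t. y and set equal to N: the x-dependent terms already match, leaving h'(y) = -6y. Integrate: h(y) = -3y^2.
So F(x,y) = 2xy + 3x^3y^2 - 3y^2.
General solution: 2xy + 3x^3y^2 - 3y^2 = C.


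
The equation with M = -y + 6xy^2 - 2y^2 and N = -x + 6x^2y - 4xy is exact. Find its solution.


Check exactness: ∂M/∂y = -1 + 12xy - 4y and ∂N/∂x = -1 + 12xy - 4y; equal, so the equation is exact.
Integrate M with respect to x (treating y as constant): ∫M dx = -xy + 3x^2y^2 - 2xy^2 + h(y).
Differentiate w.r.t. y and set equal to N: all terms match, so h'(y) = 0 and h is a constant absorbed into C.
General solution: -xy + 3x^2y^2 - 2xy^2 = C.


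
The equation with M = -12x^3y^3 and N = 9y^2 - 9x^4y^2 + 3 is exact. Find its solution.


Check exactness: ∂M/∂y = -36x^3y^2 and ∂N/∂x = -36x^3y^2; equal, so the equation is exact.
Integrate M with respect to x (treating y as constant): ∫M dx = -3x^4y^3 + h(y).
Differentiate w.r.t. y and set equal to N: the x-dependent terms already match, leaving h'(y) = 9y^2 + 3. Integrate: h(y) = 3y^3 + 3y.
So F(x,y) = 3y^3 - 3x^4y^3 + 3y.
General solution: 3y^3 - 3x^4y^3 + 3y = C.


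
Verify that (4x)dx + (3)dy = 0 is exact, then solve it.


Check exactness: ∂M/∂y = 0 and ∂N/∂x = 0; equal, so the equation is exact.
Integrate M with respect to x (treating y as constant): ∫M dx = 2x^2 + h(y).
Differentiate w.r.t. y and set equal to N: the x-dependent terms already match, leaving h'(y) = 3. Integrate: h(y) = 3y.
So F(x,y) = 3y + 2x^2.
General solution: 3y + 2x^2 = C.


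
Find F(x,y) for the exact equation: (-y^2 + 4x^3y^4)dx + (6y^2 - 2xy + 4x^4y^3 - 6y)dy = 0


Check exactness: ∂M/∂y = -2y + 16x^3y^3 and ∂N/∂x = -2y + 16x^3y^3; equal, so the equation is exact.
Integrate M with respect to x (treating y as constant): ∫M dx = -xy^2 + x^4y^4 + h(y).
Differentiate w.r.t. y and set equal to N: the x-dependent terms already match, leaving h'(y) = 6y^2 - 6y. Integrate: h(y) = 2y^3 - 3y^2.
So F(x,y) = 2y^3 - xy^2 + x^4y^4 - 3y^2.
General solution: 2y^3 - xy^2 + x^4y^4 - 3y^2 = C.


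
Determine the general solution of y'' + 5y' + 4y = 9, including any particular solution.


Characteristic roots of r² + 5r + 4 = 0 are -1, -4.
y_h = C₁e^(-x) + C₂e^(-4x).
Constant forcing; try y_p = A. Then 4A = 9 ⇒ A = 9/4.
General solution: y = C₁e^(-x) + C₂e^(-4x) + 9/4.


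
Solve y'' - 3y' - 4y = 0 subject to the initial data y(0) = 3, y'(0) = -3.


Characteristic roots of r² - 3r - 4 = 0 are 4, -1.
General solution y = c₁ e^(4x) + c₂ e^(-x).
Apply y(0) = 3: c₁ + c₂ = 3. Apply y'(0) = -3: 4 c₁ - 1 c₂ = -3.
Solve: c₁ = 0, c₂ = 3.
Particular solution: y = 0e^(4x) + 3e^(-x).


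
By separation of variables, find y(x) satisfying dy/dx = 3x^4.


Integrate both sides with respect to x: y = ∫ 3x^4 dx = (3/5)x^5 + C.


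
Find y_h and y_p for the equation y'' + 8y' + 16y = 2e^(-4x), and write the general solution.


Characteristic polynomial (r + 4)² = 0; repeated root r = -4.
y_h = (C₁ + C₂x)e^(-4x). Forcing matches the repeated root (resonance), so try y_p = Ax² e^(-4x).
Substitute and solve for A: 2A = 2, so A = 1.
General solution: y = (C₁ + C₂x + x²)e^(-4x).


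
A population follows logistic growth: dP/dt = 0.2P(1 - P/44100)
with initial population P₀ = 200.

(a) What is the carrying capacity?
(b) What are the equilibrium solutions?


Logistic ODE dP/dt = 0.2P(1 - P/44100) has equilibria where dP/dt = 0, i.e. P = 0 or P = 44100.
The coefficient (1 - P/K) = 0 when P = K, identifying K = 44100 as the carrying capacity.
(a) K = 44100; (b) equilibria P = 0 and P = 44100.


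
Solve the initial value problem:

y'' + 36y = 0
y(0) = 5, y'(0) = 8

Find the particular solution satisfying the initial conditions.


Characteristic roots of r² + 36 = 0 are ±6i, so y = C₁cos(6x) + C₂sin(6x).
Apply y(0) = 5: C₁ = 5. Differentiate and apply y'(0) = 8: 6·C₂ = 8, so C₂ = 4/3.
Particular solution: y = 5cos(6x) + (4/3)sin(6x).


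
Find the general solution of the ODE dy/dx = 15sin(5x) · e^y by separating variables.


Separate: e^(-y) dy = 15sin(5x) dx.
Integrate: -e^(-y) = -3cos(5x) + C₀.
Rearrange: e^(-y) = 3cos(5x) + C.


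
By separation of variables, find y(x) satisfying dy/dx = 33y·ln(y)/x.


Separate: dy/[y ln(y)] = 33 dx/x.
Substitute u = ln(y): du/u = 33 dx/x.
Integrate: ln|ln(y)| = 33ln|x| + C₀, hence ln(y) = C·x^33.


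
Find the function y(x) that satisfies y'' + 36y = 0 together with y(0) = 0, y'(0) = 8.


Characteristic roots of r² + 36 = 0 are ±6i, so y = C₁cos(6x) + C₂sin(6x).
Apply y(0) = 0: C₁ = 0. Differentiate and apply y'(0) = 8: 6·C₂ = 8, so C₂ = 4/3.
Particular solution: y = (4/3)sin(6x).


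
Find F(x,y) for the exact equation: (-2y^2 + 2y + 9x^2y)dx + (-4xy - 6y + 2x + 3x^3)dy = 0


Check exactness: ∂M/∂y = -4y + 2 + 9x^2 and ∂N/∂x = -4y + 2 + 9x^2; equal, so the equation is exact.
Integrate M with respect to x (treating y as constant): ∫M dx = -2xy^2 + 2xy + 3x^3y + h(y).
Differentiate w.r.t. y and set equal to N: the x-dependent terms already match, leaving h'(y) = -6y. Integrate: h(y) = -3y^2.
So F(x,y) = -2xy^2 - 3y^2 + 2xy + 3x^3y.
General solution: -2xy^2 - 3y^2 + 2xy + 3x^3y = C.


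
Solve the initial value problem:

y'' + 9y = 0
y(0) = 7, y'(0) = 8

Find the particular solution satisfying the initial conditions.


Characteristic roots of r² + 9 = 0 are ±3i, so y = C₁cos(3x) + C₂sin(3x).
Apply y(0) = 7: C₁ = 7. Differentiate and apply y'(0) = 8: 3·C₂ = 8, so C₂ = 8/3.
Particular solution: y = 7cos(3x) + (8/3)sin(3x).


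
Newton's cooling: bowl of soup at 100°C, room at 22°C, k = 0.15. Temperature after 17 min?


Newton's law: dT/dt = -k(T - T_a) has solution T(t) = T_a + (T₀ - T_a)e^(-kt).
Plug in T_a = 22, T₀ = 100, k = 0.15, t = 17: T(17) = 22 + (78)e^(-2.55) ≈ 28.1°C.


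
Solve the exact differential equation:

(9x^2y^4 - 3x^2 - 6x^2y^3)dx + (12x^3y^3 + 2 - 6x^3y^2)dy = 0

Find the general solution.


Check exactness: ∂M/∂y = 36x^2y^3 - 18x^2y^2 and ∂N/∂x = 36x^2y^3 - 18x^2y^2; equal, so the equation is exact.
Integrate M with respect to x (treating y as constant): ∫M dx = 3x^3y^4 - x^3 - 2x^3y^3 + h(y).
Differentiate w.r.t. y and set equal to N: the x-dependent terms already match, leaving h'(y) = 2. Integrate: h(y) = 2y.
So F(x,y) = 3x^3y^4 + 2y - x^3 - 2x^3y^3.
General solution: 3x^3y^4 + 2y - x^3 - 2x^3y^3 = C.


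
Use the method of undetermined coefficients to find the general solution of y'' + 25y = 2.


Homogeneous part: r² + 25 = 0 ⇒ r = ±5i, so y_h = C₁cos(5x) + C₂sin(5x).
Try constant y_p = A; plug in: 25A = 2 ⇒ A = 2/25.
General solution: y = C₁cos(5x) + C₂sin(5x) + 2/25.


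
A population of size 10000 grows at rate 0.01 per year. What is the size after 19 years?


The ODE dP/dt = 0.01P has solution P(t) = P(0)e^(0.01t).
Substitute P(0) = 10000 and t = 19: P(19) = 10000 e^(0.19) ≈ 12092.


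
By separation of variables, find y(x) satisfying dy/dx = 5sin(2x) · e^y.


Separate: e^(-y) dy = 5sin(2x) dx.
Integrate: -e^(-y) = -(5/2)cos(2x) + C₀.
Rearrange: e^(-y) = (5/2)cos(2x) + C.


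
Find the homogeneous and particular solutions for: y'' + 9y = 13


Homogeneous part: r² + 9 = 0 ⇒ r = ±3i, so y_h = C₁cos(3x) + C₂sin(3x).
Try constant y_p = A; plug in: 9A = 13 ⇒ A = 13/9.
General solution: y = C₁cos(3x) + C₂sin(3x) + 13/9.


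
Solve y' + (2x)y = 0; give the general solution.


P(x) = 2x ⇒ μ = e^(x²).
Q(x) = 0 so μ y is constant: y = Ce^(-x²).


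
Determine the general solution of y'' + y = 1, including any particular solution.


Homogeneous part: r² + 1 = 0 ⇒ r = ±1i, so y_h = C₁cos(x) + C₂sin(x).
Try constant y_p = A; plug in: 1A = 1 ⇒ A = 1.
General solution: y = C₁cos(x) + C₂sin(x) + 1.


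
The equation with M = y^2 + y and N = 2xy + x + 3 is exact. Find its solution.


Check exactness: ∂M/∂y = 2y + 1 and ∂N/∂x = 2y + 1; equal, so the equation is exact.
Integrate M with respect to x (treating y as constant): ∫M dx = xy^2 + xy + h(y).
Differentiate w.r.t. y and set equal to N: the x-dependent terms already match, leaving h'(y) = 3. Integrate: h(y) = 3y.
So F(x,y) = xy^2 + xy + 3y.
General solution: xy^2 + xy + 3y = C.


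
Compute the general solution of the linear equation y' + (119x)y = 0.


P(x) = 119x ⇒ μ = e^((119/2)x²).
Q(x) = 0 so μ y is constant: y = Ce^(-(119/2)x²).


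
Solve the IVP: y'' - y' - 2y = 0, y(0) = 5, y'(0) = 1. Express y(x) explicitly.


Characteristic roots of r² - r - 2 = 0 are -1, 2.
General solution y = c₁ e^(-x) + c₂ e^(2x).
Apply y(0) = 5: c₁ + c₂ = 5. Apply y'(0) = 1: -1 c₁ + 2 c₂ = 1.
Solve: c₁ = 3, c₂ = 2.
Particular solution: y = 3e^(-x) + 2e^(2x).


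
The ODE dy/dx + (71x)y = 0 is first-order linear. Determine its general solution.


P(x) = 71x ⇒ μ = e^((71/2)x²).
Q(x) = 0 so μ y is constant: y = Ce^(-(71/2)x²).


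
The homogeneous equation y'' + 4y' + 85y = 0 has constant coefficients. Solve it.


Characteristic equation: r² + 4r + 85 = 0.
Discriminant is negative; roots r = -2 ± 9i (complex conjugate pair).
General solution uses e^(α x)(C₁ cos(β x) + C₂ sin(β x)): y = e^(-2x)(C₁cos(9x) + C₂sin(9x)).


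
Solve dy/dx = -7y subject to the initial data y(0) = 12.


General solution of y' = -7y is y = Ce^(-7x).
Apply y(0) = 12: C = 12.
Particular solution: y = 12e^(-7x).


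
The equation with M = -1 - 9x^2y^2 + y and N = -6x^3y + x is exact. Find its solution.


Check exactness: ∂M/∂y = -18x^2y + 1 and ∂N/∂x = -18x^2y + 1; equal, so the equation is exact.
Integrate M with respect to x (treating y as constant): ∫M dx = -x - 3x^3y^2 + xy + h(y).
Differentiate w.r.t. y and set equal to N: all terms match, so h'(y) = 0 and h is a constant absorbed into C.
General solution: -x - 3x^3y^2 + xy = C.


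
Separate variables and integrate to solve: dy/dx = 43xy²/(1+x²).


Separate: dy/y² = 43x/(1+x²) dx.
Integrate LHS: ∫ dy/y² = -1/y.
Integrate RHS via u = 1+x²: (43/2)ln(1+x²) + C.
Result: -1/y = (43/2)ln(1+x²) + C.


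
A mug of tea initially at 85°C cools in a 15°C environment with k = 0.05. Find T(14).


Newton's law: dT/dt = -k(T - T_a) has solution T(t) = T_a + (T₀ - T_a)e^(-kt).
Plug in T_a = 15, T₀ = 85, k = 0.05, t = 14: T(14) = 15 + (70)e^(-0.70) ≈ 49.8°C.


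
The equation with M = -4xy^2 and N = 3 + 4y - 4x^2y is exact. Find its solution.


Check exactness: ∂M/∂y = -8xy and ∂N/∂x = -8xy; equal, so the equation is exact.
Integrate M with respect to x (treating y as constant): ∫M dx = -2x^2y^2 + h(y).
Differentiate w.r.t. y and set equal to N: the x-dependent terms already match, leaving h'(y) = 3 + 4y. Integrate: h(y) = 3y + 2y^2.
So F(x,y) = 3y + 2y^2 - 2x^2y^2.
General solution: 3y + 2y^2 - 2x^2y^2 = C.


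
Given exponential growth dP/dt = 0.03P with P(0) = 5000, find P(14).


The ODE dP/dt = 0.03P has solution P(t) = P(0)e^(0.03t).
Substitute P(0) = 5000 and t = 14: P(14) = 5000 e^(0.42) ≈ 7610.


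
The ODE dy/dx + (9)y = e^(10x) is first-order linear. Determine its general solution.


P(x) = 9 ⇒ μ = e^(9x).
(μ y)' = e^(19x) ⇒ μ y = e^(19x)/19 + C.
Divide by μ: y = (1/19)e^(10x) + Ce^(-9x).


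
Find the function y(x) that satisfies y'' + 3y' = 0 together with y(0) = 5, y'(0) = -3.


Characteristic roots of r² + 3r = 0 are 0, -3.
General solution y = c₁ + c₂ e^(-3x).
Apply y(0) = 5: c₁ + c₂ = 5. Apply y'(0) = -3: 0 c₁ - 3 c₂ = -3.
Solve: c₁ = 4, c₂ = 1.
Particular solution: y = 4 + e^(-3x).


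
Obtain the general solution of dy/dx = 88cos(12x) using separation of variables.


g(y) = 1, so integrate directly: y = ∫ 88cos(12x) dx = (22/3)sin(12x) + C.


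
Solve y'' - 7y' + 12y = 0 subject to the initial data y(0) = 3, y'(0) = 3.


Characteristic roots of r² - 7r + 12 = 0 are 4, 3.
General solution y = c₁ e^(4x) + c₂ e^(3x).
Apply y(0) = 3: c₁ + c₂ = 3. Apply y'(0) = 3: 4 c₁ + 3 c₂ = 3.
Solve: c₁ = -6, c₂ = 9.
Particular solution: y = -6e^(4x) + 9e^(3x).


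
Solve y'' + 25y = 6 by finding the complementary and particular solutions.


Homogeneous part: r² + 25 = 0 ⇒ r = ±5i, so y_h = C₁cos(5x) + C₂sin(5x).
Try constant y_p = A; plug in: 25A = 6 ⇒ A = 6/25.
General solution: y = C₁cos(5x) + C₂sin(5x) + 6/25.


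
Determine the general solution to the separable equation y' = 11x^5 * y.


Separate variables: dy/y = 11x^5 dx.
Integrate: ln|y| = (11/6)x^6 + C₀.
Exponentiate: y = Ce^((11/6)x^6).


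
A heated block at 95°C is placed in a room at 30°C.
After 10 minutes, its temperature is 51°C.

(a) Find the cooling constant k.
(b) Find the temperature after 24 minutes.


Newton's law: T(t) = T_a + (T₀ - T_a)e^(-kt).
(a) Use T(10) = 51: (51 - 30)/(95 - 30) = e^(-k·10), so k = -ln(0.323)/10 ≈ 0.1130.
(b) Apply k to t = 24: T(24) = 30 + (65)e^(-2.712) ≈ 34.3°C.


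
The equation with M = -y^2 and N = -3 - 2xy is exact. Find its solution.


Check exactness: ∂M/∂y = -2y and ∂N/∂x = -2y; equal, so the equation is exact.
Integrate M with respect to x (treating y as constant): ∫M dx = -xy^2 + h(y).
Differentiate w.r.t. y and set equal to N: the x-dependent terms already match, leaving h'(y) = -3. Integrate: h(y) = -3y.
So F(x,y) = -3y - xy^2.
General solution: -3y - xy^2 = C.


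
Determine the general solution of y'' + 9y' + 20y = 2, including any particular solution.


Characteristic roots of r² + 9r + 20 = 0 are -5, -4.
y_h = C₁e^(-5x) + C₂e^(-4x).
Constant forcing; try y_p = A. Then 20A = 2 ⇒ A = 1/10.
General solution: y = C₁e^(-5x) + C₂e^(-4x) + 1/10.


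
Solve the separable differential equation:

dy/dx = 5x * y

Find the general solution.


Separate variables: dy/y = 5x dx.
Integrate: ln|y| = (5/2)x^2 + C₀.
Exponentiate: y = Ce^((5/2)x^2).


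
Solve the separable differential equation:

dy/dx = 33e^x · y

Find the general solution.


Separate variables: dy/y = 33e^x dx.
Integrate: ln|y| = 33e^x + C₀.
Exponentiate: y = Ce^(33e^x).


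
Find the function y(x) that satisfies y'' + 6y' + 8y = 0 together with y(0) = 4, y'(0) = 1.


Characteristic roots of r² + 6r + 8 = 0 are -4, -2.
General solution y = c₁ e^(-4x) + c₂ e^(-2x).
Apply y(0) = 4: c₁ + c₂ = 4. Apply y'(0) = 1: -4 c₁ - 2 c₂ = 1.
Solve: c₁ = -9/2, c₂ = 17/2.
Particular solution: y = -(9/2)e^(-4x) + (17/2)e^(-2x).


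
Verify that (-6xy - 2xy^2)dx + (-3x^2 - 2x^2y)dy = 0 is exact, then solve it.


Check exactness: ∂M/∂y = -6x - 4xy and ∂N/∂x = -6x - 4xy; equal, so the equation is exact.
Integrate M with respect to x (treating y as constant): ∫M dx = -3x^2y - x^2y^2 + h(y).
Differentiate w.r.t. y and set equal to N: all terms match, so h'(y) = 0 and h is a constant absorbed into C.
General solution: -3x^2y - x^2y^2 = C.


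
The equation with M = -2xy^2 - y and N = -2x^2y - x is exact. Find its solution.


Check exactness: ∂M/∂y = -4xy - 1 and ∂N/∂x = -4xy - 1; equal, so the equation is exact.
Integrate M with respect to x (treating y as constant): ∫M dx = -x^2y^2 - xy + h(y).
Differentiate w.r.t. y and set equal to N: all terms match, so h'(y) = 0 and h is a constant absorbed into C.
General solution: -x^2y^2 - xy = C.


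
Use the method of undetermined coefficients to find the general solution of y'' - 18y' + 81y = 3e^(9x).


Characteristic polynomial (r - 9)² = 0; repeated root r = 9.
y_h = (C₁ + C₂x)e^(9x). Forcing matches the repeated root (resonance), so try y_p = Ax² e^(9x).
Substitute and solve for A: 2A = 3, so A = 3/2.
General solution: y = (C₁ + C₂x + (3/2)x²)e^(9x).


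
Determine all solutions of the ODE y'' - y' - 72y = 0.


Characteristic equation: r² - r - 72 = 0.
Factor: (r - 9)(r + 8) = 0 ⇒ r = 9, -8 (distinct real).
General solution: y = C₁e^(9x) + C₂e^(-8x).


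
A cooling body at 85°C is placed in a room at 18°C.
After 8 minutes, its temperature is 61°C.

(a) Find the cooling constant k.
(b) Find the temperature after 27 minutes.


Newton's law: T(t) = T_a + (T₀ - T_a)e^(-kt).
(a) Use T(8) = 61: (61 - 18)/(85 - 18) = e^(-k·8), so k = -ln(0.642)/8 ≈ 0.0554.
(b) Apply k to t = 27: T(27) = 18 + (67)e^(-1.497) ≈ 33.0°C.


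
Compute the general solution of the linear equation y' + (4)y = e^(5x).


P(x) = 4 ⇒ μ = e^(4x).
(μ y)' = e^(9x) ⇒ μ y = e^(9x)/9 + C.
Divide by μ: y = (1/9)e^(5x) + Ce^(-4x).


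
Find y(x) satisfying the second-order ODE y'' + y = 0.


Characteristic equation: r² + 1 = 0.
Discriminant is negative; roots r = 0 ± 1i (complex conjugate pair).
General solution uses e^(α x)(C₁ cos(β x) + C₂ sin(β x)): y = C₁cos(x) + C₂sin(x).


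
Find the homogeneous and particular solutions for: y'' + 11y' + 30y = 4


Characteristic roots of r² + 11r + 30 = 0 are -6, -5.
y_h = C₁e^(-6x) + C₂e^(-5x).
Constant forcing; try y_p = A. Then 30A = 4 ⇒ A = 2/15.
General solution: y = C₁e^(-6x) + C₂e^(-5x) + 2/15.


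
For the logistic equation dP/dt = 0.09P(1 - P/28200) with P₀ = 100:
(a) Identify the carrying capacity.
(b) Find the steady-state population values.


Logistic ODE dP/dt = 0.09P(1 - P/28200) has equilibria where dP/dt = 0, i.e. P = 0 or P = 28200.
The coefficient (1 - P/K) = 0 when P = K, identifying K = 28200 as the carrying capacity.
(a) K = 28200; (b) equilibria P = 0 and P = 28200.


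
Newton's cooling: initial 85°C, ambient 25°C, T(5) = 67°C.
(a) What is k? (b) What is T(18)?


Newton's law: T(t) = T_a + (T₀ - T_a)e^(-kt).
(a) Use T(5) = 67: (67 - 25)/(85 - 25) = e^(-k·5), so k = -ln(0.700)/5 ≈ 0.0713.
(b) Apply k to t = 18: T(18) = 25 + (60)e^(-1.284) ≈ 41.6°C.


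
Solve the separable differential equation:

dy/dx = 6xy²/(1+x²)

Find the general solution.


Separate: dy/y² = 6x/(1+x²) dx.
Integrate LHS: ∫ dy/y² = -1/y.
Integrate RHS via u = 1+x²: 3ln(1+x²) + C.
Result: -1/y = 3ln(1+x²) + C.


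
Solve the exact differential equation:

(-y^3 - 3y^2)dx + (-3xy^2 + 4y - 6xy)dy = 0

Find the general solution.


Check exactness: ∂M/∂y = -3y^2 - 6y and ∂N/∂x = -3y^2 - 6y; equal, so the equation is exact.
Integrate M with respect to x (treating y as constant): ∫M dx = -xy^3 - 3xy^2 + h(y).
Differentiate w.r.t. y and set equal to N: the x-dependent terms already match, leaving h'(y) = 4y. Integrate: h(y) = 2y^2.
So F(x,y) = -xy^3 + 2y^2 - 3xy^2.
General solution: -xy^3 + 2y^2 - 3xy^2 = C.


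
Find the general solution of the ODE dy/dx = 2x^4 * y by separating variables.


Separate variables: dy/y = 2x^4 dx.
Integrate: ln|y| = (2/5)x^5 + C₀.
Exponentiate: y = Ce^((2/5)x^5).


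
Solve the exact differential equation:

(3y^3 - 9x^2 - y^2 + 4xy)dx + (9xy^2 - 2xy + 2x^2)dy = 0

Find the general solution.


Check exactness: ∂M/∂y = 9y^2 - 2y + 4x and ∂N/∂x = 9y^2 - 2y + 4x; equal, so the equation is exact.
Integrate M with respect to x (treating y as constant): ∫M dx = 3xy^3 - 3x^3 - xy^2 + 2x^2y + h(y).
Differentiate w.r.t. y and set equal to N: all terms match, so h'(y) = 0 and h is a constant absorbed into C.
General solution: 3xy^3 - 3x^3 - xy^2 + 2x^2y = C.


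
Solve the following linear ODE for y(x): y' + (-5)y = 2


P(x) = -5 ⇒ μ = e^(-5x).
(μ y)' = 2e^(-5x) ⇒ μ y = -(2/5)e^(-5x) + C.
Divide by μ: y = -2/5 + Ce^(5x).


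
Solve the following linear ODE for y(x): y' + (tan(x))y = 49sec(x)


P(x) = tan(x) ⇒ μ = e^(∫tan(x)dx) = sec(x).
(sec(x) y)' = 49sec²(x) ⇒ sec(x) y = 49tan(x) + C.
Multiply by cos(x): y = 49sin(x) + C·cos(x).


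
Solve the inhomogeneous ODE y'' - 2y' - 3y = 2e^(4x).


Characteristic roots of r² - 2r - 3 = 0 are -1, 3.
y_h = C₁e^(-x) + C₂e^(3x).
Forcing exponent 4 is not a characteristic root; try y_p = Ae^(4x).
Substitute: A·(16 + (-2)·4 + (-3)) = A·5 = 2, so A = 2/5.
General solution: y = C₁e^(-x) + C₂e^(3x) + (2/5)e^(4x).


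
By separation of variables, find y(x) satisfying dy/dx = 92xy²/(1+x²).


Separate: dy/y² = 92x/(1+x²) dx.
Integrate LHS: ∫ dy/y² = -1/y.
Integrate RHS via u = 1+x²: 46ln(1+x²) + C.
Result: -1/y = 46ln(1+x²) + C.


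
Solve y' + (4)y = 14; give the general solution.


P(x) = 4, Q(x) = 14; integrating factor μ = e^(4x).
(μ y)' = 14e^(4x) ⇒ μ y = (7/2)e^(4x) + C.
Divide by μ: y = 7/2 + Ce^(-4x).


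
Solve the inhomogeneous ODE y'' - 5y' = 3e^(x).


Characteristic roots of r² - 5r = 0 are 5, 0.
y_h = C₁e^(5x) + C₂.
Forcing exponent 1 is not a characteristic root; try y_p = Ae^(x).
Substitute: A·(1 + (-5)·1 + (0)) = A·-4 = 3, so A = -3/4.
General solution: y = C₁e^(5x) + C₂ - (3/4)e^(x).


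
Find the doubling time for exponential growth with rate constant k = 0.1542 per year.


Exponential growth: P(t) = P₀ e^(0.1542t). Set P(t)/P₀ = 2: e^(0.1542t) = 2.
Solve: t = ln(2)/0.1542 ≈ 4.50 years.


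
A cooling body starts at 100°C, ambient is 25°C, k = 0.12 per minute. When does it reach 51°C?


From T(t) = T_a + (T₀ - T_a)e^(-kt), set T(t) = 51:
(51 - 25) / (100 - 25) = e^(-0.12t), so t = -ln(0.347)/0.12 ≈ 8.8 minutes.


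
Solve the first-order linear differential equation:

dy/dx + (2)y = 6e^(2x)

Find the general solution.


P(x) = 2 ⇒ μ = e^(2x).
(μ y)' = 6e^(4x) ⇒ μ y = (6/4)e^(4x) + C.
Divide by μ: y = (3/2)e^(2x) + Ce^(-2x).


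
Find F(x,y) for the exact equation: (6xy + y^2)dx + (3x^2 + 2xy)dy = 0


Check exactness: ∂M/∂y = 6x + 2y and ∂N/∂x = 6x + 2y; equal, so the equation is exact.
Integrate M with respect to x (treating y as constant): ∫M dx = 3x^2y + xy^2 + h(y).
Differentiate w.r.t. y and set equal to N: all terms match, so h'(y) = 0 and h is a constant absorbed into C.
General solution: 3x^2y + xy^2 = C.


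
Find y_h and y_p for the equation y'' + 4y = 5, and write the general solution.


Homogeneous part: r² + 4 = 0 ⇒ r = ±2i, so y_h = C₁cos(2x) + C₂sin(2x).
Try constant y_p = A; plug in: 4A = 5 ⇒ A = 5/4.
General solution: y = C₁cos(2x) + C₂sin(2x) + 5/4.


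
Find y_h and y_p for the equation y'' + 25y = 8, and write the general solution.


Homogeneous part: r² + 25 = 0 ⇒ r = ±5i, so y_h = C₁cos(5x) + C₂sin(5x).
Try constant y_p = A; plug in: 25A = 8 ⇒ A = 8/25.
General solution: y = C₁cos(5x) + C₂sin(5x) + 8/25.


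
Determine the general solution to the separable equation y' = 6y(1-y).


Separate: dy/[y(1-y)] = 6 dx.
Partial fractions: 1/[y(1-y)] = 1/y + 1/(1-y).
Integrate: ln|y/(1-y)| = 6x + C₀.
Solve for y: y = 1/(1 + Ce^(-6x)).


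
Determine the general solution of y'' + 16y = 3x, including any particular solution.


Homogeneous: r² + 16 = 0 ⇒ r = ±4i, y_h = C₁cos(4x) + C₂sin(4x).
Polynomial forcing; try y_p = Ax + B. Then y_p'' + 16 y_p = 16(Ax + B) = 3x, so B = 0 and A = 3/16.
General solution: y = C₁cos(4x) + C₂sin(4x) + (3/16)x.


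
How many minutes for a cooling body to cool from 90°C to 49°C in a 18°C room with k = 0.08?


From T(t) = T_a + (T₀ - T_a)e^(-kt), set T(t) = 49:
(49 - 18) / (90 - 18) = e^(-0.08t), so t = -ln(0.431)/0.08 ≈ 10.5 minutes.


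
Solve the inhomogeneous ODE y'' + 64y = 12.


Homogeneous part: r² + 64 = 0 ⇒ r = ±8i, so y_h = C₁cos(8x) + C₂sin(8x).
Try constant y_p = A; plug in: 64A = 12 ⇒ A = 3/16.
General solution: y = C₁cos(8x) + C₂sin(8x) + 3/16.


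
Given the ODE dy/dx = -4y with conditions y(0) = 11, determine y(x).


General solution of y' = -4y is y = Ce^(-4x).
Apply y(0) = 11: C = 11.
Particular solution: y = 11e^(-4x).


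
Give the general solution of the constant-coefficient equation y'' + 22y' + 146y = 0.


Characteristic equation: r² + 22r + 146 = 0.
Discriminant is negative; roots r = -11 ± 5i (complex conjugate pair).
General solution uses e^(α x)(C₁ cos(β x) + C₂ sin(β x)): y = e^(-11x)(C₁cos(5x) + C₂sin(5x)).


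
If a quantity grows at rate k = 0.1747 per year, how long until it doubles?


Exponential growth: P(t) = P₀ e^(0.1747t). Set P(t)/P₀ = 2: e^(0.1747t) = 2.
Solve: t = ln(2)/0.1747 ≈ 3.97 years.


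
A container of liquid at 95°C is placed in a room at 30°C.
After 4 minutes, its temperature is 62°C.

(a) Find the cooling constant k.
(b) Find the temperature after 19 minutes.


Newton's law: T(t) = T_a + (T₀ - T_a)e^(-kt).
(a) Use T(4) = 62: (62 - 30)/(95 - 30) = e^(-k·4), so k = -ln(0.492)/4 ≈ 0.1772.
(b) Apply k to t = 19: T(19) = 30 + (65)e^(-3.366) ≈ 32.2°C.


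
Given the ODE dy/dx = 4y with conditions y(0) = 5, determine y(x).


General solution of y' = 4y is y = Ce^(4x).
Apply y(0) = 5: C = 5.
Particular solution: y = 5e^(4x).


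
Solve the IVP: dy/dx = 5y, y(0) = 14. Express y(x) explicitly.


General solution of y' = 5y is y = Ce^(5x).
Apply y(0) = 14: C = 14.
Particular solution: y = 14e^(5x).


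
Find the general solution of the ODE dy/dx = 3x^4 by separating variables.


Integrate both sides with respect to x: y = ∫ 3x^4 dx = (3/5)x^5 + C.


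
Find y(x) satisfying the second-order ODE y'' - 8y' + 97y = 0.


Characteristic equation: r² - 8r + 97 = 0.
Discriminant is negative; roots r = 4 ± 9i (complex conjugate pair).
General solution uses e^(α x)(C₁ cos(β x) + C₂ sin(β x)): y = e^(4x)(C₁cos(9x) + C₂sin(9x)).


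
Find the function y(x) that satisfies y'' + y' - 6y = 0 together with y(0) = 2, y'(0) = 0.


Characteristic roots of r² + r - 6 = 0 are -3, 2.
General solution y = c₁ e^(-3x) + c₂ e^(2x).
Apply y(0) = 2: c₁ + c₂ = 2. Apply y'(0) = 0: -3 c₁ + 2 c₂ = 0.
Solve: c₁ = 4/5, c₂ = 6/5.
Particular solution: y = (4/5)e^(-3x) + (6/5)e^(2x).


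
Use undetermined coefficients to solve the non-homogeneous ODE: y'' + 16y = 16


Homogeneous part: r² + 16 = 0 ⇒ r = ±4i, so y_h = C₁cos(4x) + C₂sin(4x).
Try constant y_p = A; plug in: 16A = 16 ⇒ A = 1.
General solution: y = C₁cos(4x) + C₂sin(4x) + 1.
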